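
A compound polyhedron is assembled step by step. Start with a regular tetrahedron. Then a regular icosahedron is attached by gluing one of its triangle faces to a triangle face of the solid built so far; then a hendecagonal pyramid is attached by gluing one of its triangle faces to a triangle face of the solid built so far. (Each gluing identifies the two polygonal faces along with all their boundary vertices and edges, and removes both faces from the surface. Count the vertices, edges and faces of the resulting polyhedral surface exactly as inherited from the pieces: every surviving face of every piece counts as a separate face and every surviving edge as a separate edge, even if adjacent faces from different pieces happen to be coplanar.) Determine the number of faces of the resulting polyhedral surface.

A regular tetrahedron: V=4, E=6, F=4.
Attach a regular icosahedron (V=12, E=30, F=20) along a 3-gon: merge 3 vertices and 3 edges, delete both glued faces → V=13, E=33, F=22.
Attach a hendecagonal pyramid (V=12, E=22, F=12) along a 3-gon: merge 3 vertices and 3 edges, delete both glued faces → V=22, E=52, F=32.
Check: V − E + F = 22 − 52 + 32 = 2.

32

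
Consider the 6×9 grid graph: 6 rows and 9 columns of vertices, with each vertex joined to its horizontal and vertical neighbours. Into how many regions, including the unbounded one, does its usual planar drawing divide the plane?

The grid has V = 6·9 = 54 vertices and E = 6·8 + 9·5 = 93 edges.
F = 2 − V + E = 2 − 54 + 93 = 41.

41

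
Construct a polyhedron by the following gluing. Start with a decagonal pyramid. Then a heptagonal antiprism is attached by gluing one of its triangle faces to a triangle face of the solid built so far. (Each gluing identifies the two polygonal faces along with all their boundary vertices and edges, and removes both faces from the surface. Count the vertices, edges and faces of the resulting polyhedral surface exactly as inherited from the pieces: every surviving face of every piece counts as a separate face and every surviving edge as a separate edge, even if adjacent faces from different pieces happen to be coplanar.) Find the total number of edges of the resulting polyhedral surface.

45

A decagonal pyramid: V=11, E=20, F=11.
Attach a heptagonal antiprism (V=14, E=28, F=16) along a 3-gon: merge 3 vertices and 3 edges, delete both glued faces → V=22, E=45, F=25.
Check: V − E + F = 22 − 45 + 25 = 2.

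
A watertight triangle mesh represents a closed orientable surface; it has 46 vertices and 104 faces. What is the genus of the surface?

4

Every face is a triangle, so 2E = 3·104 = 312, giving E = 156.
χ = V − E + F = 46 − 156 + 104 = -6.
For a closed orientable surface χ = 2 − 2g, so g = (2 − (-6))/2 = 4.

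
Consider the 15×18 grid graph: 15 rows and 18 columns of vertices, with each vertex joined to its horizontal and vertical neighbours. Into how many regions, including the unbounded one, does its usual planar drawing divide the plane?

The grid has V = 15·18 = 270 vertices and E = 15·17 + 18·14 = 507 edges.
F = 2 − V + E = 2 − 270 + 507 = 239.

239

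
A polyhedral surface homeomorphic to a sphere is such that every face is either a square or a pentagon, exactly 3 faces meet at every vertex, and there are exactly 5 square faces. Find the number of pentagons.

Let x be the number of pentagons; then F = 5 + x.
Edge–face incidences: 2E = 4·5 + 5·x = 20 + 5x.
Every vertex has degree 3, so 3V = 2E.
Euler: V − E + F = 2 ⇒ (2E)/3 − E + (5 + x) = 2.
Multiply by 6: 2·(2E) − 3·(2E) + 6·(5 + x) = 12, i.e. 30 + 6x − (20 + 5x) = 12.
Collecting terms: x + 10 = 12, so x = 2.
Then 2E = 20 + 5·2 = 30, so E = 15, V = 2E/3 = 10, F = 5 + 2 = 7.

2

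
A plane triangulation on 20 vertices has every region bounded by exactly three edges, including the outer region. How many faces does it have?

36

In a plane triangulation 3F = 2E and V − E + F = 2, so F = 2V − 4 = 2·20 − 4 = 36.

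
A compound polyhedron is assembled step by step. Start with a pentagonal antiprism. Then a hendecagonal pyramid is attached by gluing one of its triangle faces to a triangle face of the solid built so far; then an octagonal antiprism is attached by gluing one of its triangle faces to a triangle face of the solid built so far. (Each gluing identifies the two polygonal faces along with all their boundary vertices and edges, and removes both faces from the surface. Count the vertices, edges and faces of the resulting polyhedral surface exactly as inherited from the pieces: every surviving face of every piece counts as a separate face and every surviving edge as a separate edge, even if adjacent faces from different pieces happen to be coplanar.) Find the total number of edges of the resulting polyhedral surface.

68

A pentagonal antiprism: V=10, E=20, F=12.
Attach a hendecagonal pyramid (V=12, E=22, F=12) along a 3-gon: merge 3 vertices and 3 edges, delete both glued faces → V=19, E=39, F=22.
Attach an octagonal antiprism (V=16, E=32, F=18) along a 3-gon: merge 3 vertices and 3 edges, delete both glued faces → V=32, E=68, F=38.
Check: V − E + F = 32 − 68 + 38 = 2.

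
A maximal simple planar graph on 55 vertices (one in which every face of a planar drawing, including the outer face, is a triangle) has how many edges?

In a plane triangulation 3F = 2E and V − E + F = 2, so E = 3V − 6 = 3·55 − 6 = 159.

159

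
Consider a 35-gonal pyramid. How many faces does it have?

A pyramid on an n-gon base has one n-gon and n triangles: V = 35 + 1 = 36, E = 2·35 = 70, F = 35 + 1 = 36.

36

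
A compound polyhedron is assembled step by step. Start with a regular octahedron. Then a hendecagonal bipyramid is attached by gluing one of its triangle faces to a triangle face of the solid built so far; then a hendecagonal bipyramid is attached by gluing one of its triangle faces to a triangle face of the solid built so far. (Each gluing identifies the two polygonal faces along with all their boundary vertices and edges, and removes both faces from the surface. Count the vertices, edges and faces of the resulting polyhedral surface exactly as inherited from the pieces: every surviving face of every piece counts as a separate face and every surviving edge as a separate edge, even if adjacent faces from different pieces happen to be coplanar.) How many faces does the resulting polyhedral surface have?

A regular octahedron: V=6, E=12, F=8.
Attach a hendecagonal bipyramid (V=13, E=33, F=22) along a 3-gon: merge 3 vertices and 3 edges, delete both glued faces → V=16, E=42, F=28.
Attach a hendecagonal bipyramid (V=13, E=33, F=22) along a 3-gon: merge 3 vertices and 3 edges, delete both glued faces → V=26, E=72, F=48.
Check: V − E + F = 26 − 72 + 48 = 2.

48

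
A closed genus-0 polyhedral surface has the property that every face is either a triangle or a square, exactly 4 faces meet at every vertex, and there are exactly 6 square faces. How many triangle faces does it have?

8

Let x be the number of triangles; then F = 6 + x.
Edge–face incidences: 2E = 4·6 + 3·x = 24 + 3x.
Every vertex has degree 4, so 4V = 2E.
Euler: V − E + F = 2 ⇒ (2E)/4 − E + (6 + x) = 2.
Multiply by 8: 2·(2E) − 4·(2E) + 8·(6 + x) = 16, i.e. 48 + 8x − 2·(24 + 3x) = 16.
Collecting terms: 2x = 16, so x = 8.
Then 2E = 24 + 3·8 = 48, so E = 24, V = 2E/4 = 12, F = 6 + 8 = 14.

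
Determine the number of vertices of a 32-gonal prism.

64

A prism on an n-gon has two n-gon bases and n rectangular sides: V = 2·32 = 64, E = 3·32 = 96, F = 32 + 2 = 34.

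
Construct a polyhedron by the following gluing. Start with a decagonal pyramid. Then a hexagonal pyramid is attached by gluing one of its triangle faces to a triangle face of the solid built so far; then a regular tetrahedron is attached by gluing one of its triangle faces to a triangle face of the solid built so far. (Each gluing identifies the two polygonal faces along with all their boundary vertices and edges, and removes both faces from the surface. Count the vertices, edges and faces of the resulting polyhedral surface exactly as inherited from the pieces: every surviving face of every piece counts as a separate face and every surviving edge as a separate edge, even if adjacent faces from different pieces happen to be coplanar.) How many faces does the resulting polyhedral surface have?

A decagonal pyramid: V=11, E=20, F=11.
Attach a hexagonal pyramid (V=7, E=12, F=7) along a 3-gon: merge 3 vertices and 3 edges, delete both glued faces → V=15, E=29, F=16.
Attach a regular tetrahedron (V=4, E=6, F=4) along a 3-gon: merge 3 vertices and 3 edges, delete both glued faces → V=16, E=32, F=18.
Check: V − E + F = 16 − 32 + 18 = 2.

18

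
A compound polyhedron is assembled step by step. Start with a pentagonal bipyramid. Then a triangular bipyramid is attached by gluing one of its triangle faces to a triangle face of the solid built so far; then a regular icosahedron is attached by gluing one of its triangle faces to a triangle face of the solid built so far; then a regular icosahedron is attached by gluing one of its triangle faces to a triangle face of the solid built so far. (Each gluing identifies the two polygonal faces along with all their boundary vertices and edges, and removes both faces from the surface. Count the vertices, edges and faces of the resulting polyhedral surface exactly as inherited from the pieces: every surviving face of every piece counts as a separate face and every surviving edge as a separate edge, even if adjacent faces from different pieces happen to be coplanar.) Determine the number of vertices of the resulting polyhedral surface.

A pentagonal bipyramid: V=7, E=15, F=10.
Attach a triangular bipyramid (V=5, E=9, F=6) along a 3-gon: merge 3 vertices and 3 edges, delete both glued faces → V=9, E=21, F=14.
Attach a regular icosahedron (V=12, E=30, F=20) along a 3-gon: merge 3 vertices and 3 edges, delete both glued faces → V=18, E=48, F=32.
Attach a regular icosahedron (V=12, E=30, F=20) along a 3-gon: merge 3 vertices and 3 edges, delete both glued faces → V=27, E=75, F=50.
Check: V − E + F = 27 − 75 + 50 = 2.

27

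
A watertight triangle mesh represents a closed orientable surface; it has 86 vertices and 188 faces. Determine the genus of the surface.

Every face is a triangle, so 2E = 3·188 = 564, giving E = 282.
χ = V − E + F = 86 − 282 + 188 = -8.
For a closed orientable surface χ = 2 − 2g, so g = (2 − (-8))/2 = 5.

5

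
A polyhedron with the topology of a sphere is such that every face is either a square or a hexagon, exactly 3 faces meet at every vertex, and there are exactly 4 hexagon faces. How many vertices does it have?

Let x be the number of squares; then F = 4 + x.
Edge–face incidences: 2E = 6·4 + 4·x = 24 + 4x.
Every vertex has degree 3, so 3V = 2E.
Euler: V − E + F = 2 ⇒ (2E)/3 − E + (4 + x) = 2.
Multiply by 6: 2·(2E) − 3·(2E) + 6·(4 + x) = 12, i.e. 24 + 6x − (24 + 4x) = 12.
Collecting terms: 2x = 12, so x = 6.
Then 2E = 24 + 4·6 = 48, so E = 24, V = 2E/3 = 16, F = 4 + 6 = 10.

16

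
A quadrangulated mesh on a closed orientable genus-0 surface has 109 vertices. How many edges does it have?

χ = 2 − 2·0 = 2, and every face is a square so 4F = 2E.
V − E + F = 2 with E = 4F/2 gives 109 − (4/2 − 1)·F = 2, so F = 107 and E = 214.

214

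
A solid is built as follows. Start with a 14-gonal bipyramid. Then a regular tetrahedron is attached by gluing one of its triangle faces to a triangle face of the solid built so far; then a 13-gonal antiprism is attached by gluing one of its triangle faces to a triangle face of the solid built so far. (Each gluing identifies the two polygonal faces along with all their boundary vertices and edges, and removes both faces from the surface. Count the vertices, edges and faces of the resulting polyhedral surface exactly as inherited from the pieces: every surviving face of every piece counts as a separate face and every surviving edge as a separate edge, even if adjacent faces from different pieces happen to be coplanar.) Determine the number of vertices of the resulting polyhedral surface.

40

A 14-gonal bipyramid: V=16, E=42, F=28.
Attach a regular tetrahedron (V=4, E=6, F=4) along a 3-gon: merge 3 vertices and 3 edges, delete both glued faces → V=17, E=45, F=30.
Attach a 13-gonal antiprism (V=26, E=52, F=28) along a 3-gon: merge 3 vertices and 3 edges, delete both glued faces → V=40, E=94, F=56.
Check: V − E + F = 40 − 94 + 56 = 2.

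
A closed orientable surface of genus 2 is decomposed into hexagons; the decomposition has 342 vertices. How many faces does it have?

172

χ = 2 − 2·2 = -2, and every face is a hexagon so 6F = 2E.
V − E + F = -2 with E = 6F/2 gives 342 − (6/2 − 1)·F = -2, so F = 172 and E = 516.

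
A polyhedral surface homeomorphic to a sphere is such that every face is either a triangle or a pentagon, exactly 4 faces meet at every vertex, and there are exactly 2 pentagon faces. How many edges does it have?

Let x be the number of triangles; then F = 2 + x.
Edge–face incidences: 2E = 5·2 + 3·x = 10 + 3x.
Every vertex has degree 4, so 4V = 2E.
Euler: V − E + F = 2 ⇒ (2E)/4 − E + (2 + x) = 2.
Multiply by 8: 2·(2E) − 4·(2E) + 8·(2 + x) = 16, i.e. 16 + 8x − 2·(10 + 3x) = 16.
Collecting terms: 2x − 4 = 16, so 2x = 20, so x = 10.
Then 2E = 10 + 3·10 = 40, so E = 20, V = 2E/4 = 10, F = 2 + 10 = 12.

20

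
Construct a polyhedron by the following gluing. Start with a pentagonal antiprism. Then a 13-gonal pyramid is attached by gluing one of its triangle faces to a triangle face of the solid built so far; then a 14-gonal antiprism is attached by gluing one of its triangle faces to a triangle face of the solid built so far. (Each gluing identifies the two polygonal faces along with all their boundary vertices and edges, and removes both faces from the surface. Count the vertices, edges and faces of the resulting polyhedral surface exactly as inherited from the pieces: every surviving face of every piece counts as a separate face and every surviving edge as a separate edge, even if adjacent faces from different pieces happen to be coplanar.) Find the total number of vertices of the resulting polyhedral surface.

46

A pentagonal antiprism: V=10, E=20, F=12.
Attach a 13-gonal pyramid (V=14, E=26, F=14) along a 3-gon: merge 3 vertices and 3 edges, delete both glued faces → V=21, E=43, F=24.
Attach a 14-gonal antiprism (V=28, E=56, F=30) along a 3-gon: merge 3 vertices and 3 edges, delete both glued faces → V=46, E=96, F=52.
Check: V − E + F = 46 − 96 + 52 = 2.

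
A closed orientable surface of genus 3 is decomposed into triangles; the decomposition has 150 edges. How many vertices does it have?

χ = 2 − 2·3 = -4, and every face is a triangle so 3F = 2E.
F = 2E/3 = 100. Then V = -4 + E − F = -4 + 150 − 100 = 46.

46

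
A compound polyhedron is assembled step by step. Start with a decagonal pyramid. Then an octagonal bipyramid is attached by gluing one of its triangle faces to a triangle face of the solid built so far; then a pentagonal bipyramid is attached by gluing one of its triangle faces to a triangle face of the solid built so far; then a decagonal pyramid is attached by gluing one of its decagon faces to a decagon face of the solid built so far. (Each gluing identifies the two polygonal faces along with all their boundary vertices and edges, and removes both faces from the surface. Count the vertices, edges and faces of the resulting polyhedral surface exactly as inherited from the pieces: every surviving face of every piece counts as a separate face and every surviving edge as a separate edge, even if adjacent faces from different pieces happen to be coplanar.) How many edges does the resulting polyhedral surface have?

A decagonal pyramid: V=11, E=20, F=11.
Attach an octagonal bipyramid (V=10, E=24, F=16) along a 3-gon: merge 3 vertices and 3 edges, delete both glued faces → V=18, E=41, F=25.
Attach a pentagonal bipyramid (V=7, E=15, F=10) along a 3-gon: merge 3 vertices and 3 edges, delete both glued faces → V=22, E=53, F=33.
Attach a decagonal pyramid (V=11, E=20, F=11) along a 10-gon: merge 10 vertices and 10 edges, delete both glued faces → V=23, E=63, F=42.
Check: V − E + F = 23 − 63 + 42 = 2.

63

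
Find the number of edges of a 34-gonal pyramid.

A pyramid on an n-gon base has one n-gon and n triangles: V = 34 + 1 = 35, E = 2·34 = 68, F = 34 + 1 = 35.

68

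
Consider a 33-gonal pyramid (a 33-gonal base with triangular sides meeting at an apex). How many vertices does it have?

34

A pyramid on an n-gon base has one n-gon and n triangles: V = 33 + 1 = 34, E = 2·33 = 66, F = 33 + 1 = 34.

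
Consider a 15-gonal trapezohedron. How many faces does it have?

30

The n-trapezohedron (dual of the n-antiprism) has V = 2·15 + 2 = 32, E = 4·15 = 60, F = 2·15 = 30.
Check: V − E + F = 32 − 60 + 30 = 2.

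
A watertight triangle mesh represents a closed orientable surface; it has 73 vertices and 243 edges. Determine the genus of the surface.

Every face is a triangle and each edge borders two faces, so 3F = 2·243, giving F = 162.
χ = V − E + F = 73 − 243 + 162 = -8.
For a closed orientable surface χ = 2 − 2g, so g = (2 − (-8))/2 = 5.

5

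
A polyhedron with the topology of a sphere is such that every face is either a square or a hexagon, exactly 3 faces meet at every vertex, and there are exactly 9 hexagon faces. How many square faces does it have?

6

Let x be the number of squares; then F = 9 + x.
Edge–face incidences: 2E = 6·9 + 4·x = 54 + 4x.
Every vertex has degree 3, so 3V = 2E.
Euler: V − E + F = 2 ⇒ (2E)/3 − E + (9 + x) = 2.
Multiply by 6: 2·(2E) − 3·(2E) + 6·(9 + x) = 12, i.e. 54 + 6x − (54 + 4x) = 12.
Collecting terms: 2x = 12, so x = 6.
Then 2E = 54 + 4·6 = 78, so E = 39, V = 2E/3 = 26, F = 9 + 6 = 15.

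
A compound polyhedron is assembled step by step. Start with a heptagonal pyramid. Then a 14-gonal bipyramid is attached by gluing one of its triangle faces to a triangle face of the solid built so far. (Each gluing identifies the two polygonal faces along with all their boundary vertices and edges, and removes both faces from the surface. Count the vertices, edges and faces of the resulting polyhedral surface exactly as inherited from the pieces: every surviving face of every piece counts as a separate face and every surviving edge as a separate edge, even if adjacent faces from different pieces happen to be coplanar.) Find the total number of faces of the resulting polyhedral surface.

34

A heptagonal pyramid: V=8, E=14, F=8.
Attach a 14-gonal bipyramid (V=16, E=42, F=28) along a 3-gon: merge 3 vertices and 3 edges, delete both glued faces → V=21, E=53, F=34.
Check: V − E + F = 21 − 53 + 34 = 2.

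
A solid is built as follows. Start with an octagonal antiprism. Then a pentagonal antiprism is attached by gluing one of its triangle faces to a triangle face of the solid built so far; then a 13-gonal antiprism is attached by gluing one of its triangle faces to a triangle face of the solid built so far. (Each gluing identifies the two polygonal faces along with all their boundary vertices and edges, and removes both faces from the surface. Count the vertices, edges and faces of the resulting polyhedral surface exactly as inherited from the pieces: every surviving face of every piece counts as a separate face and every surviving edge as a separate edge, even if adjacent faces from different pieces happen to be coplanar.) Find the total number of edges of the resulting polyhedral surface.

98

An octagonal antiprism: V=16, E=32, F=18.
Attach a pentagonal antiprism (V=10, E=20, F=12) along a 3-gon: merge 3 vertices and 3 edges, delete both glued faces → V=23, E=49, F=28.
Attach a 13-gonal antiprism (V=26, E=52, F=28) along a 3-gon: merge 3 vertices and 3 edges, delete both glued faces → V=46, E=98, F=54.
Check: V − E + F = 46 − 98 + 54 = 2.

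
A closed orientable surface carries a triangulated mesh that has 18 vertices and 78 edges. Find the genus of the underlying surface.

Every face is a triangle and each edge borders two faces, so 3F = 2·78, giving F = 52.
χ = V − E + F = 18 − 78 + 52 = -8.
For a closed orientable surface χ = 2 − 2g, so g = (2 − (-8))/2 = 5.

5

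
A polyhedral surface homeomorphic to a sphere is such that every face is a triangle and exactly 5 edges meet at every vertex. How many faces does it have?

20

Each face has 3 edges and each edge borders two faces, so 2E = 3F.
Each vertex has degree 5, so 5V = 2E and hence V = 3F/5.
Euler: V − E + F = 2 ⇒ (3F/5) − (3F/2) + F = 2.
Multiply by 10: (6 − 15 + 10)F = 20, i.e. 1F = 20.
So F = 20, E = 3·20/2 = 30, V = 3·20/5 = 12.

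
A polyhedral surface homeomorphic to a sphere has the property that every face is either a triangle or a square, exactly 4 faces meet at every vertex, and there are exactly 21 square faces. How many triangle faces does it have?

Let x be the number of triangles; then F = 21 + x.
Edge–face incidences: 2E = 4·21 + 3·x = 84 + 3x.
Every vertex has degree 4, so 4V = 2E.
Euler: V − E + F = 2 ⇒ (2E)/4 − E + (21 + x) = 2.
Multiply by 8: 2·(2E) − 4·(2E) + 8·(21 + x) = 16, i.e. 168 + 8x − 2·(84 + 3x) = 16.
Collecting terms: 2x = 16, so x = 8.
Then 2E = 84 + 3·8 = 108, so E = 54, V = 2E/4 = 27, F = 21 + 8 = 29.

8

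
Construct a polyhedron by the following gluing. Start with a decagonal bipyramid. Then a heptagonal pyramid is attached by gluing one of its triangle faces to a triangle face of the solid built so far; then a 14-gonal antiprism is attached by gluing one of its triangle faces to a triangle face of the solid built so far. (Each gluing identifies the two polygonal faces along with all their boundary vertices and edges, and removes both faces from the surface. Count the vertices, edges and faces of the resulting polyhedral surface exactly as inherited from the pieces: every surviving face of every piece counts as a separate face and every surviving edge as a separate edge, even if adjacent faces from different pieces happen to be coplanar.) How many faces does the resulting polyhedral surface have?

54

A decagonal bipyramid: V=12, E=30, F=20.
Attach a heptagonal pyramid (V=8, E=14, F=8) along a 3-gon: merge 3 vertices and 3 edges, delete both glued faces → V=17, E=41, F=26.
Attach a 14-gonal antiprism (V=28, E=56, F=30) along a 3-gon: merge 3 vertices and 3 edges, delete both glued faces → V=42, E=94, F=54.
Check: V − E + F = 42 − 94 + 54 = 2.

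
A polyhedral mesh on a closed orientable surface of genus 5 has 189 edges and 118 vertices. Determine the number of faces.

For a closed orientable surface of genus 5, χ = 2 − 2·5 = -8.
F = -8 − V + E = -8 − 118 + 189 = 63.

63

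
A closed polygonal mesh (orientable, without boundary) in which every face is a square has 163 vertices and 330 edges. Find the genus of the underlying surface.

2

Every face is a square and each edge borders two faces, so 4F = 2·330, giving F = 165.
χ = V − E + F = 163 − 330 + 165 = -2.
For a closed orientable surface χ = 2 − 2g, so g = (2 − (-2))/2 = 2.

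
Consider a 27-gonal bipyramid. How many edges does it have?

A bipyramid over an n-gon has 2n triangular faces and n + 2 vertices: V = 27 + 2 = 29, E = 3·27 = 81, F = 2·27 = 54.

81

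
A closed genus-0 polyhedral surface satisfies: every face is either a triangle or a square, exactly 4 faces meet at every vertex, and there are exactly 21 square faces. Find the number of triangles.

8

Let x be the number of triangles; then F = 21 + x.
Edge–face incidences: 2E = 4·21 + 3·x = 84 + 3x.
Every vertex has degree 4, so 4V = 2E.
Euler: V − E + F = 2 ⇒ (2E)/4 − E + (21 + x) = 2.
Multiply by 8: 2·(2E) − 4·(2E) + 8·(21 + x) = 16, i.e. 168 + 8x − 2·(84 + 3x) = 16.
Collecting terms: 2x = 16, so x = 8.
Then 2E = 84 + 3·8 = 108, so E = 54, V = 2E/4 = 27, F = 21 + 8 = 29.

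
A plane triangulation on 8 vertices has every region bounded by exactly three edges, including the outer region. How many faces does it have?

12

In a plane triangulation 3F = 2E and V − E + F = 2, so F = 2V − 4 = 2·8 − 4 = 12.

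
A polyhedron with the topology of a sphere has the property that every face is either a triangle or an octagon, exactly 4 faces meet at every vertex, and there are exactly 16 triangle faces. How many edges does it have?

Let x be the number of octagons; then F = 16 + x.
Edge–face incidences: 2E = 3·16 + 8·x = 48 + 8x.
Every vertex has degree 4, so 4V = 2E.
Euler: V − E + F = 2 ⇒ (2E)/4 − E + (16 + x) = 2.
Multiply by 8: 2·(2E) − 4·(2E) + 8·(16 + x) = 16, i.e. 128 + 8x − 2·(48 + 8x) = 16.
Collecting terms: −8x + 32 = 16, so −8x = −16, so x = 2.
Then 2E = 48 + 8·2 = 64, so E = 32, V = 2E/4 = 16, F = 16 + 2 = 18.

32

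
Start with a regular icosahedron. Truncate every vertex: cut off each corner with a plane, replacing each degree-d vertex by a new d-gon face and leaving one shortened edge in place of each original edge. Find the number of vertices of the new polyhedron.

The base solid has V = 12, E = 30, F = 20.
Truncation replaces each original edge-end by a new vertex, so V′ = 2E = 60.
Each original edge survives, and each old vertex of degree d contributes d new edges; summing degrees gives Σd = 2E, so E′ = E + 2E = 3E = 90.
Each original face survives and each original vertex becomes one new face: F′ = F + V = 32.

60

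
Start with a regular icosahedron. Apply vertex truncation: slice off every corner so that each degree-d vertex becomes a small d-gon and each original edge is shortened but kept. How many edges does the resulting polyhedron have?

90

The base solid has V = 12, E = 30, F = 20.
Truncation replaces each original edge-end by a new vertex, so V′ = 2E = 60.
Each original edge survives, and each old vertex of degree d contributes d new edges; summing degrees gives Σd = 2E, so E′ = E + 2E = 3E = 90.
Each original face survives and each original vertex becomes one new face: F′ = F + V = 32.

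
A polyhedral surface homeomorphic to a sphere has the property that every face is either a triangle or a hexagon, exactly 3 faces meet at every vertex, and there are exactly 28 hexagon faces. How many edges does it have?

Let x be the number of triangles; then F = 28 + x.
Edge–face incidences: 2E = 6·28 + 3·x = 168 + 3x.
Every vertex has degree 3, so 3V = 2E.
Euler: V − E + F = 2 ⇒ (2E)/3 − E + (28 + x) = 2.
Multiply by 6: 2·(2E) − 3·(2E) + 6·(28 + x) = 12, i.e. 168 + 6x − (168 + 3x) = 12.
Collecting terms: 3x = 12, so x = 4.
Then 2E = 168 + 3·4 = 180, so E = 90, V = 2E/3 = 60, F = 28 + 4 = 32.

90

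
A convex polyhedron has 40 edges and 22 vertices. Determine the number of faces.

20

Here V − E + F = 2.
F = 2 − V + E = 2 − 22 + 40 = 20.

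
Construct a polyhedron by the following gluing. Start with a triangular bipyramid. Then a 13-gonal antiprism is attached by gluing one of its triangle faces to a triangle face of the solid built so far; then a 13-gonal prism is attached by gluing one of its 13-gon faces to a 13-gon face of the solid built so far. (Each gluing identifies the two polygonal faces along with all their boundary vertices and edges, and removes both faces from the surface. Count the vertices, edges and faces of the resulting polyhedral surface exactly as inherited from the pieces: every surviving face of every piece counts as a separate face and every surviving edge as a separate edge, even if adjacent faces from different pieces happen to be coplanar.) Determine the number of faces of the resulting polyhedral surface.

A triangular bipyramid: V=5, E=9, F=6.
Attach a 13-gonal antiprism (V=26, E=52, F=28) along a 3-gon: merge 3 vertices and 3 edges, delete both glued faces → V=28, E=58, F=32.
Attach a 13-gonal prism (V=26, E=39, F=15) along a 13-gon: merge 13 vertices and 13 edges, delete both glued faces → V=41, E=84, F=45.
Check: V − E + F = 41 − 84 + 45 = 2.

45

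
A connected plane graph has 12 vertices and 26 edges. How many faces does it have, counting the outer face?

Euler's formula for a connected plane graph: V − E + F = 2, so F = 2 − 12 + 26 = 16.

16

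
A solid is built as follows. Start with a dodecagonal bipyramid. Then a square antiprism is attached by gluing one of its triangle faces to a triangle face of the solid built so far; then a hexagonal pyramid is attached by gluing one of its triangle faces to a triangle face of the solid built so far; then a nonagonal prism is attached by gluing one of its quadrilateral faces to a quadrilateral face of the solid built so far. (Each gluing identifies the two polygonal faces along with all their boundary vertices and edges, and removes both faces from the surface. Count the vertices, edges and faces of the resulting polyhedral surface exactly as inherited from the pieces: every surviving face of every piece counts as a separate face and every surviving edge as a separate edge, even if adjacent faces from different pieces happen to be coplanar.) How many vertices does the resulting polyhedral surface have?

A dodecagonal bipyramid: V=14, E=36, F=24.
Attach a square antiprism (V=8, E=16, F=10) along a 3-gon: merge 3 vertices and 3 edges, delete both glued faces → V=19, E=49, F=32.
Attach a hexagonal pyramid (V=7, E=12, F=7) along a 3-gon: merge 3 vertices and 3 edges, delete both glued faces → V=23, E=58, F=37.
Attach a nonagonal prism (V=18, E=27, F=11) along a 4-gon: merge 4 vertices and 4 edges, delete both glued faces → V=37, E=81, F=46.
Check: V − E + F = 37 − 81 + 46 = 2.

37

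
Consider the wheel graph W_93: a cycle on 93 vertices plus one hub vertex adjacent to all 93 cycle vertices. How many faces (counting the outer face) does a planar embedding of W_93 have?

W_93 has V = 93 + 1 = 94 vertices and E = 2·93 = 186 edges.
By Euler's formula F = 2 − V + E = 2 − 94 + 186 = 94.

94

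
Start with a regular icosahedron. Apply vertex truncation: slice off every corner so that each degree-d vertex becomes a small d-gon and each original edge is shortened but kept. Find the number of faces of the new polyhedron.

The base solid has V = 12, E = 30, F = 20.
Truncation replaces each original edge-end by a new vertex, so V′ = 2E = 60.
Each original edge survives, and each old vertex of degree d contributes d new edges; summing degrees gives Σd = 2E, so E′ = E + 2E = 3E = 90.
Each original face survives and each original vertex becomes one new face: F′ = F + V = 32.

32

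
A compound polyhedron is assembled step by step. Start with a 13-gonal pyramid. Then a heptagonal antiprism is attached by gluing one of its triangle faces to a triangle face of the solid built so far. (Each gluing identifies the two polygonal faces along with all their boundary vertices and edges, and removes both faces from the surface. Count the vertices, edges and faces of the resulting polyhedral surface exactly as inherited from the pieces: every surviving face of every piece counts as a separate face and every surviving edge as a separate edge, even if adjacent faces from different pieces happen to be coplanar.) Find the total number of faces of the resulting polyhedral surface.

28

A 13-gonal pyramid: V=14, E=26, F=14.
Attach a heptagonal antiprism (V=14, E=28, F=16) along a 3-gon: merge 3 vertices and 3 edges, delete both glued faces → V=25, E=51, F=28.
Check: V − E + F = 25 − 51 + 28 = 2.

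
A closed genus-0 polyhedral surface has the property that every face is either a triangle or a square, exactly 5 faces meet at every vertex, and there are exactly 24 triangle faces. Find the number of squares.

Let x be the number of squares; then F = 24 + x.
Edge–face incidences: 2E = 3·24 + 4·x = 72 + 4x.
Every vertex has degree 5, so 5V = 2E.
Euler: V − E + F = 2 ⇒ (2E)/5 − E + (24 + x) = 2.
Multiply by 10: 2·(2E) − 5·(2E) + 10·(24 + x) = 20, i.e. 240 + 10x − 3·(72 + 4x) = 20.
Collecting terms: −2x + 24 = 20, so −2x = −4, so x = 2.
Then 2E = 72 + 4·2 = 80, so E = 40, V = 2E/5 = 16, F = 24 + 2 = 26.

2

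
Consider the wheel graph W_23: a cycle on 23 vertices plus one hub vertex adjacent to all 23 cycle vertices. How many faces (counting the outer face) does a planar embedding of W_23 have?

24

W_23 has V = 23 + 1 = 24 vertices and E = 2·23 = 46 edges.
By Euler's formula F = 2 − V + E = 2 − 24 + 46 = 24.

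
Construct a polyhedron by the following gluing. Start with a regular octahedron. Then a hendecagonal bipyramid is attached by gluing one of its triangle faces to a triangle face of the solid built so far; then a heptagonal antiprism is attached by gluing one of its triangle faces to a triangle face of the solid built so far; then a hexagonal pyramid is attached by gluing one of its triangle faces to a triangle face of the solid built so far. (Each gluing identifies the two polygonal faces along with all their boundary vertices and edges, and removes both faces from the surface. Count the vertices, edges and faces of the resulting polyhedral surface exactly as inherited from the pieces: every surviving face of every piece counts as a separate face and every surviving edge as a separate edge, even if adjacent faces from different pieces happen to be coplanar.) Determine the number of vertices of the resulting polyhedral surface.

31

A regular octahedron: V=6, E=12, F=8.
Attach a hendecagonal bipyramid (V=13, E=33, F=22) along a 3-gon: merge 3 vertices and 3 edges, delete both glued faces → V=16, E=42, F=28.
Attach a heptagonal antiprism (V=14, E=28, F=16) along a 3-gon: merge 3 vertices and 3 edges, delete both glued faces → V=27, E=67, F=42.
Attach a hexagonal pyramid (V=7, E=12, F=7) along a 3-gon: merge 3 vertices and 3 edges, delete both glued faces → V=31, E=76, F=47.
Check: V − E + F = 31 − 76 + 47 = 2.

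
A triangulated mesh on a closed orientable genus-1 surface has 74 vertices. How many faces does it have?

χ = 2 − 2·1 = 0, and every face is a triangle so 3F = 2E.
V − E + F = 0 with E = 3F/2 gives 74 − (3/2 − 1)·F = 0, so F = 148 and E = 222.

148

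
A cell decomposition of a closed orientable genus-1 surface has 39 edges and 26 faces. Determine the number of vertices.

13

For a closed orientable surface of genus 1, χ = 2 − 2·1 = 0.
V = 0 + E − F = 0 + 39 − 26 = 13.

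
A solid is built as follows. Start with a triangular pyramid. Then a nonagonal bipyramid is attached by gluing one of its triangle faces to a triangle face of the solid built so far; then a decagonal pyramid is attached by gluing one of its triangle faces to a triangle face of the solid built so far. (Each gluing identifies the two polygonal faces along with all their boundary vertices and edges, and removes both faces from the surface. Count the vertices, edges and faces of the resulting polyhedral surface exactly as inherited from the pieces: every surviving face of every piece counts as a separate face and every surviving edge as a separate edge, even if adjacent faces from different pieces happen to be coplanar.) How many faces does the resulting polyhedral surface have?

29

A triangular pyramid: V=4, E=6, F=4.
Attach a nonagonal bipyramid (V=11, E=27, F=18) along a 3-gon: merge 3 vertices and 3 edges, delete both glued faces → V=12, E=30, F=20.
Attach a decagonal pyramid (V=11, E=20, F=11) along a 3-gon: merge 3 vertices and 3 edges, delete both glued faces → V=20, E=47, F=29.
Check: V − E + F = 20 − 47 + 29 = 2.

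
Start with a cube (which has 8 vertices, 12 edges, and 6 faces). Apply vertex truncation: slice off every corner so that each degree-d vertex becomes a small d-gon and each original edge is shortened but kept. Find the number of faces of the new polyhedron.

14

Truncation replaces each original edge-end by a new vertex, so V′ = 2E = 24.
Each original edge survives, and each old vertex of degree d contributes d new edges; summing degrees gives Σd = 2E, so E′ = E + 2E = 3E = 36.
Each original face survives and each original vertex becomes one new face: F′ = F + V = 14.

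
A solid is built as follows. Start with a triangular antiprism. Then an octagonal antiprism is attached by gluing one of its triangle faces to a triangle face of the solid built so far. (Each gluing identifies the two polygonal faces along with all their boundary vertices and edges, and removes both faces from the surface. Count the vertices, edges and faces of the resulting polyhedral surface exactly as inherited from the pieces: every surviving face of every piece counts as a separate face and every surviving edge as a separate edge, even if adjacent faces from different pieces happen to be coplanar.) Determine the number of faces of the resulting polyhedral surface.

A triangular antiprism: V=6, E=12, F=8.
Attach an octagonal antiprism (V=16, E=32, F=18) along a 3-gon: merge 3 vertices and 3 edges, delete both glued faces → V=19, E=41, F=24.
Check: V − E + F = 19 − 41 + 24 = 2.

24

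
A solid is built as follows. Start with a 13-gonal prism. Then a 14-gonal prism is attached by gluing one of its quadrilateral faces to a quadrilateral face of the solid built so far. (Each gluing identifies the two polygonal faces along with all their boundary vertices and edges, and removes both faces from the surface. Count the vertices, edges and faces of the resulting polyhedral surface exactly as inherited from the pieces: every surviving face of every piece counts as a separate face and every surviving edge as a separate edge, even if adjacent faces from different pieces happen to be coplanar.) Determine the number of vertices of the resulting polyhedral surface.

A 13-gonal prism: V=26, E=39, F=15.
Attach a 14-gonal prism (V=28, E=42, F=16) along a 4-gon: merge 4 vertices and 4 edges, delete both glued faces → V=50, E=77, F=29.
Check: V − E + F = 50 − 77 + 29 = 2.

50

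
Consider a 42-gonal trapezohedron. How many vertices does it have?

86

The n-trapezohedron (dual of the n-antiprism) has V = 2·42 + 2 = 86, E = 4·42 = 168, F = 2·42 = 84.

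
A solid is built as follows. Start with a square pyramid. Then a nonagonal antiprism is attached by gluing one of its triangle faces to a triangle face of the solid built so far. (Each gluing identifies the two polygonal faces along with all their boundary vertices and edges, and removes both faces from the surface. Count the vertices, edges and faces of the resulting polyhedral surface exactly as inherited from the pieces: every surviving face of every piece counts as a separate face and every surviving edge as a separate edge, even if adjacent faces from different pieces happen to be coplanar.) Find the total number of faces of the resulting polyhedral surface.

23

A square pyramid: V=5, E=8, F=5.
Attach a nonagonal antiprism (V=18, E=36, F=20) along a 3-gon: merge 3 vertices and 3 edges, delete both glued faces → V=20, E=41, F=23.
Check: V − E + F = 20 − 41 + 23 = 2.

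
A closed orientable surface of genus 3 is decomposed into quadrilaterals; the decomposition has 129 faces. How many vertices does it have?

125

χ = 2 − 2·3 = -4, and every face is a square so 4F = 2E.
E = 4·129/2 = 258. Then V = -4 + E − F = -4 + 258 − 129 = 125.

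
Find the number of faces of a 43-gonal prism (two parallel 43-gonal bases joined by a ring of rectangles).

45

A prism on an n-gon has two n-gon bases and n rectangular sides: V = 2·43 = 86, E = 3·43 = 129, F = 43 + 2 = 45.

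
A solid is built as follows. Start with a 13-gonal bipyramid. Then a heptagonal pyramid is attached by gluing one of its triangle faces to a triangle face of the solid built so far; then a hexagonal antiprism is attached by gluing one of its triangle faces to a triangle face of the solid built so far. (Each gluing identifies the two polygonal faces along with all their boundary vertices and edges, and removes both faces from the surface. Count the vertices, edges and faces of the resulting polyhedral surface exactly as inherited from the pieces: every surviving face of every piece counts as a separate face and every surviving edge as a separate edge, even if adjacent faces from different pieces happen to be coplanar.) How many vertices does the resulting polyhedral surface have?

A 13-gonal bipyramid: V=15, E=39, F=26.
Attach a heptagonal pyramid (V=8, E=14, F=8) along a 3-gon: merge 3 vertices and 3 edges, delete both glued faces → V=20, E=50, F=32.
Attach a hexagonal antiprism (V=12, E=24, F=14) along a 3-gon: merge 3 vertices and 3 edges, delete both glued faces → V=29, E=71, F=44.
Check: V − E + F = 29 − 71 + 44 = 2.

29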